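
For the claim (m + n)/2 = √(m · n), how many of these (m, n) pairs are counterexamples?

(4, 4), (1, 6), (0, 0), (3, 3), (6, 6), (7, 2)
Testing each pair:
(4, 4): LHS = 4, RHS = 4 → satisfies claim
(1, 6): LHS = 7/2, RHS = √(6) ≈ 2.449 → counterexample
(0, 0): LHS = 0, RHS = 0 → satisfies claim
(3, 3): LHS = 3, RHS = 3 → satisfies claim
(6, 6): LHS = 6, RHS = 6 → satisfies claim
(7, 2): LHS = 9/2, RHS = √(14) ≈ 3.742 → counterexample

That makes 2 counterexamples.

Answer: 2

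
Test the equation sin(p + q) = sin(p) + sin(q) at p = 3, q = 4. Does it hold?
Substituting p = 3, q = 4:

LHS = sin(3 + 4) = sin(7) ≈ 0.657
RHS = sin(3) + sin(4) ≈ -0.6157

LHS ≠ RHS, so the equation does not hold at this point.

Answer: Fails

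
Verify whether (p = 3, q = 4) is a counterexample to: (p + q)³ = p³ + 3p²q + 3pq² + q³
No

Substituting p = 3, q = 4:
LHS = (3 + 4)³ = 343
RHS = 3³ + 3·3²·4 + 3·3·4² + 4³ = 343

The sides agree, so this pair does not disprove the claim.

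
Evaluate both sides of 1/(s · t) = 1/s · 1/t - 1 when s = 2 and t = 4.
LHS = 1/(2 · 4) = 1/8
RHS = 1/2 · 1/4 - 1 = -7/8

LHS ≠ RHS, so the equation does not hold here.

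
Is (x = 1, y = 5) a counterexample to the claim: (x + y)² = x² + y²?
Yes

Substituting x = 1, y = 5:
LHS = (1 + 5)² = 36
RHS = 1² + 5² = 26

Since LHS ≠ RHS, this pair disproves the claim.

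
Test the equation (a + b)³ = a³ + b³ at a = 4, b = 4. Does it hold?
Substituting a = 4, b = 4:

LHS = (4 + 4)³ = 512
RHS = 4³ + 4³ = 128

LHS ≠ RHS, so the equation does not hold at this point.

Answer: Fails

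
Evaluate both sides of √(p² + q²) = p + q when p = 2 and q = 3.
LHS = √(2² + 3²) = √(13) ≈ 3.606
RHS = 2 + 3 = 5

LHS ≠ RHS (they differ by about 1.394), so the equation does not hold here.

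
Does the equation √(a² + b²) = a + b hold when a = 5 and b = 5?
Substituting a = 5, b = 5:

LHS = √(5² + 5²) = 5·√(2) ≈ 7.071
RHS = 5 + 5 = 10

LHS ≠ RHS, so the equation does not hold at this point.

Answer: Fails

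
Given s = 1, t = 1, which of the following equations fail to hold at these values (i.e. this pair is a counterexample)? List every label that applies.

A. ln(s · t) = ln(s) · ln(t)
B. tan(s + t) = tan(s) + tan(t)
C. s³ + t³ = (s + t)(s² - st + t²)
Evaluating each claim at the given values:
A. LHS = 0, RHS = 0 → holds here (LHS = RHS)
B. LHS = tan(2) ≈ -2.185, RHS = 2·tan(1) ≈ 3.115 → fails here (LHS ≠ RHS)
C. LHS = 2, RHS = 2 → holds here (LHS = RHS)

Answer: B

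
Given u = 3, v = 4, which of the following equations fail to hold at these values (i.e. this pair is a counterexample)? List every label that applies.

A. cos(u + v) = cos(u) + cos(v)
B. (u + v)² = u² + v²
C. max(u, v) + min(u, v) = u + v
Evaluating each claim at the given values:
A. LHS = cos(7) ≈ 0.7539, RHS = cos(3) + cos(4) ≈ -1.644 → fails here (LHS ≠ RHS)
B. LHS = 49, RHS = 25 → fails here (LHS ≠ RHS)
C. LHS = 7, RHS = 7 → holds here (LHS = RHS)

Answer: A, B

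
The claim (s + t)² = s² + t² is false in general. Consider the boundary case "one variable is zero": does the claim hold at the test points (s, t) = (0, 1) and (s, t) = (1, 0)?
Yes, holds at both test points

At (0, 1): LHS = 1, RHS = 1 → equal
At (1, 0): LHS = 1, RHS = 1 → equal

So the claim does hold at both of these boundary points, even though it is not an identity.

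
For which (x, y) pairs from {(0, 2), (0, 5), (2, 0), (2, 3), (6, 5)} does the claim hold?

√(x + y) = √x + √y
(0, 2), (0, 5), (2, 0)

Testing each pair:
(0, 2): LHS = √(2) ≈ 1.414, RHS = √(2) ≈ 1.414 → holds
(0, 5): LHS = √(5) ≈ 2.236, RHS = √(5) ≈ 2.236 → holds
(2, 0): LHS = √(2) ≈ 1.414, RHS = √(2) ≈ 1.414 → holds
(2, 3): LHS = √(5) ≈ 2.236, RHS = √(2) + √(3) ≈ 3.146 → fails
(6, 5): LHS = √(11) ≈ 3.317, RHS = √(5) + √(6) ≈ 4.686 → fails

3 of 5 pairs satisfy the claim.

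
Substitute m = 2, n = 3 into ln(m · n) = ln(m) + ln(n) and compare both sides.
LHS = ln(2 · 3) = ln(6) ≈ 1.792
RHS = ln(2) + ln(3) ≈ 1.792

LHS = RHS: the two sides agree.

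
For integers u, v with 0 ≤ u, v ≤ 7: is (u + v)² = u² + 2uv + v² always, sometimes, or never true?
The identity holds for every pair in the range. For instance at (u, v) = (5, 2): both sides equal 49.

Answer: Always true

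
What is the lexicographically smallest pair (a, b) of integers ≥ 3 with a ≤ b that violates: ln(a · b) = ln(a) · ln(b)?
Substituting (3, 3) into the claim:
LHS = ln(3 · 3) = ln(9) ≈ 2.197
RHS = ln(3) · ln(3) = ln(3)² ≈ 1.207

Since LHS ≠ RHS, this pair disproves the claim, and no lexicographically smaller pair (a ≤ b, integers ≥ 3) does.

For instance (4, 10) is also a counterexample (LHS = ln(40) ≈ 3.689, RHS = ln(4)·ln(10) ≈ 3.192), but it's lexicographically larger.

Answer: (a, b) = (3, 3)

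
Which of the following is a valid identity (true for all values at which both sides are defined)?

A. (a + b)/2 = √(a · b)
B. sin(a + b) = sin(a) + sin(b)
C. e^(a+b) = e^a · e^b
A: fails at (1, 5) — LHS = 3, RHS = √(5) ≈ 2.236.
B: fails at (4, 4) — LHS = sin(8) ≈ 0.9894, RHS = 2·sin(4) ≈ -1.514.
C: holds — e.g. at (2, 4), both sides equal e^6 ≈ 403.4.

Answer: C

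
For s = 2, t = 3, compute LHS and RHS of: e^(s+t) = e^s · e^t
LHS = e^(2+3) = e^5 ≈ 148.4
RHS = e^2 · e^3 = e^5 ≈ 148.4

LHS = RHS: the two sides agree.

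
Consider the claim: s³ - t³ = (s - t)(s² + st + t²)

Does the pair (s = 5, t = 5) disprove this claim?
Substituting s = 5, t = 5:
LHS = 5³ - 5³ = 0
RHS = (5 - 5)(5² + 5·5 + 5²) = 0

The sides agree, so this pair does not disprove the claim.

Answer: No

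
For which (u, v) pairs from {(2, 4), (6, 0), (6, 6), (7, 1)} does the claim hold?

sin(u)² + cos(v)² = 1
Testing each pair:
(2, 4): LHS = cos(4)² + sin(2)² ≈ 1.254, RHS = 1 → fails
(6, 0): LHS = sin(6)² + 1 ≈ 1.078, RHS = 1 → fails
(6, 6): LHS = sin(6)² + cos(6)² = 1, RHS = 1 → holds
(7, 1): LHS = cos(1)² + sin(7)² ≈ 0.7236, RHS = 1 → fails

1 of 4 pairs satisfies the claim.

Answer: (6, 6)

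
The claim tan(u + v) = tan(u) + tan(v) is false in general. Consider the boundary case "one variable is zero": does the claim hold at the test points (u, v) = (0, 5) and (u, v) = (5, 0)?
Yes, holds at both test points

At (0, 5): LHS = tan(5) ≈ -3.381, RHS = tan(5) ≈ -3.381 → equal
At (5, 0): LHS = tan(5) ≈ -3.381, RHS = tan(5) ≈ -3.381 → equal

So the claim does hold at both of these boundary points, even though it is not an identity.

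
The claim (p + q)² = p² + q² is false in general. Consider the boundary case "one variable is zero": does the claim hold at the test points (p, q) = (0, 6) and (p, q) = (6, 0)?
Yes, holds at both test points

At (0, 6): LHS = 36, RHS = 36 → equal
At (6, 0): LHS = 36, RHS = 36 → equal

So the claim does hold at both of these boundary points, even though it is not an identity.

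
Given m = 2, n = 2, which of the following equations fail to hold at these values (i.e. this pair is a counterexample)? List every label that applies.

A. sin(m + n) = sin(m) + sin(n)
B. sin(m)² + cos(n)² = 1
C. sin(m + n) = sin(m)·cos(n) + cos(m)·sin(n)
A

Evaluating each claim at the given values:
A. LHS = sin(4) ≈ -0.7568, RHS = 2·sin(2) ≈ 1.819 → fails here (LHS ≠ RHS)
B. LHS = cos(2)² + sin(2)² = 1, RHS = 1 → holds here (LHS = RHS)
C. LHS = sin(4) ≈ -0.7568, RHS = 2·sin(2)·cos(2) ≈ -0.7568 → holds here (LHS = RHS)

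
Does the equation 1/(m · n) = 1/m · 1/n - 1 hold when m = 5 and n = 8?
Fails

Substituting m = 5, n = 8:

LHS = 1/(5 · 8) = 1/40
RHS = 1/5 · 1/8 - 1 = -39/40

LHS ≠ RHS, so the equation does not hold at this point.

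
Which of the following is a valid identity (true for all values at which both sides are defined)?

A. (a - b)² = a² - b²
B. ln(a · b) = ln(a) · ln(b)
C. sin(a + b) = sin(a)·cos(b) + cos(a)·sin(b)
C

A: fails at (2, 4) — LHS = 4, RHS = -12.
B: fails at (5, 5) — LHS = ln(25) ≈ 3.219, RHS = ln(5)² ≈ 2.59.
C: holds — e.g. at (5, 5), both sides equal sin(10) ≈ -0.544.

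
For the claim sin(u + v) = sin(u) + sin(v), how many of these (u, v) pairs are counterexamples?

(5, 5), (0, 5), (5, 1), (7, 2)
Testing each pair:
(5, 5): LHS = sin(10) ≈ -0.544, RHS = 2·sin(5) ≈ -1.918 → counterexample
(0, 5): LHS = sin(5) ≈ -0.9589, RHS = sin(5) ≈ -0.9589 → satisfies claim
(5, 1): LHS = sin(6) ≈ -0.2794, RHS = sin(5) + sin(1) ≈ -0.1175 → counterexample
(7, 2): LHS = sin(9) ≈ 0.4121, RHS = sin(7) + sin(2) ≈ 1.566 → counterexample

That makes 3 counterexamples.

Answer: 3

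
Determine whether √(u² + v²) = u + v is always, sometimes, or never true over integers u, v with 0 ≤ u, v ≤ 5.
It holds at (u, v) = (1, 0) (both sides equal 1), but fails at (u, v) = (5, 5) (LHS = 5·√(2) ≈ 7.071, RHS = 10).

Answer: Sometimes true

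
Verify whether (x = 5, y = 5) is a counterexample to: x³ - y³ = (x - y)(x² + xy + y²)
Substituting x = 5, y = 5:
LHS = 5³ - 5³ = 0
RHS = (5 - 5)(5² + 5·5 + 5²) = 0

The sides agree, so this pair does not disprove the claim.

Answer: No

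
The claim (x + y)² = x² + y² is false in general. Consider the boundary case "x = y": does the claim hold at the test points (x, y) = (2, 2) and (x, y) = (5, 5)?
No, fails at both test points

At (2, 2): LHS = 16 ≠ RHS = 8
At (5, 5): LHS = 100 ≠ RHS = 50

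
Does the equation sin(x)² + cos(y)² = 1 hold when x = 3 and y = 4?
Substituting x = 3, y = 4:

LHS = sin(3)² + cos(4)² ≈ 0.4472
RHS = 1

LHS ≠ RHS, so the equation does not hold at this point.

Answer: Fails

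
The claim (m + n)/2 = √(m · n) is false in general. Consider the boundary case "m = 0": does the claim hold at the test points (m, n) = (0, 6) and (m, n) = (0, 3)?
No, fails at both test points

At (0, 6): LHS = 3 ≠ RHS = 0
At (0, 3): LHS = 3/2 ≠ RHS = 0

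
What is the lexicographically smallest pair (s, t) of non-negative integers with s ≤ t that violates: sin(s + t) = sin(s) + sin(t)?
At (0, 2): both sides equal sin(2) ≈ 0.9093, so it holds there.
At (0, 4): both sides equal sin(4) ≈ -0.7568, so it holds there.

Substituting (1, 1) into the claim:
LHS = sin(1 + 1) = sin(2) ≈ 0.9093
RHS = sin(1) + sin(1) = 2·sin(1) ≈ 1.683

Since LHS ≠ RHS, this pair disproves the claim, and no lexicographically smaller pair (s ≤ t, non-negative integers) does.

For instance (2, 6) is also a counterexample (LHS = sin(8) ≈ 0.9894, RHS = sin(6) + sin(2) ≈ 0.6299), but it's lexicographically larger.

Answer: (s, t) = (1, 1)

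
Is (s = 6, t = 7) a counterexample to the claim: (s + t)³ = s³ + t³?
Yes

Substituting s = 6, t = 7:
LHS = (6 + 7)³ = 2197
RHS = 6³ + 7³ = 559

Since LHS ≠ RHS, this pair disproves the claim.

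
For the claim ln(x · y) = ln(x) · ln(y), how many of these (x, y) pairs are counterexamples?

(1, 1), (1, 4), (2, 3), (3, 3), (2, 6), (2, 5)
5

Testing each pair:
(1, 1): LHS = 0, RHS = 0 → satisfies claim
(1, 4): LHS = ln(4) ≈ 1.386, RHS = 0 → counterexample
(2, 3): LHS = ln(6) ≈ 1.792, RHS = ln(2)·ln(3) ≈ 0.7615 → counterexample
(3, 3): LHS = ln(9) ≈ 2.197, RHS = ln(3)² ≈ 1.207 → counterexample
(2, 6): LHS = ln(12) ≈ 2.485, RHS = ln(2)·ln(6) ≈ 1.242 → counterexample
(2, 5): LHS = ln(10) ≈ 2.303, RHS = ln(2)·ln(5) ≈ 1.116 → counterexample

That makes 5 counterexamples.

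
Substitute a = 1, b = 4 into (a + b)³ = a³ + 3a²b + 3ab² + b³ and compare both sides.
LHS = (1 + 4)³ = 125
RHS = 1³ + 3·1²·4 + 3·1·4² + 4³ = 125

LHS = RHS: the two sides agree.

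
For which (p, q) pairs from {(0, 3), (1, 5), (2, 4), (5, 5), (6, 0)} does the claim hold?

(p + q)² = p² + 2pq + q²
Testing each pair:
(0, 3): LHS = 9, RHS = 9 → holds
(1, 5): LHS = 36, RHS = 36 → holds
(2, 4): LHS = 36, RHS = 36 → holds
(5, 5): LHS = 100, RHS = 100 → holds
(6, 0): LHS = 36, RHS = 36 → holds

Every pair satisfies the claim.

Answer: All pairs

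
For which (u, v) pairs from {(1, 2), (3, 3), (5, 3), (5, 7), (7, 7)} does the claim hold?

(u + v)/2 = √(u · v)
(3, 3), (7, 7)

Testing each pair:
(1, 2): LHS = 3/2, RHS = √(2) ≈ 1.414 → fails
(3, 3): LHS = 3, RHS = 3 → holds
(5, 3): LHS = 4, RHS = √(15) ≈ 3.873 → fails
(5, 7): LHS = 6, RHS = √(35) ≈ 5.916 → fails
(7, 7): LHS = 7, RHS = 7 → holds

2 of 5 pairs satisfy the claim.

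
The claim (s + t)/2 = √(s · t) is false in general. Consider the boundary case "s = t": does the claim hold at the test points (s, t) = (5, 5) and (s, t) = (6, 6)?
At (5, 5): LHS = 5, RHS = 5 → equal
At (6, 6): LHS = 6, RHS = 6 → equal

So the claim does hold at both of these boundary points, even though it is not an identity.

Answer: Yes, holds at both test points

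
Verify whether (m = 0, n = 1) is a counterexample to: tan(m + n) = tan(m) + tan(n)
No

Substituting m = 0, n = 1:
LHS = tan(0 + 1) = tan(1) ≈ 1.557
RHS = tan(0) + tan(1) = tan(1) ≈ 1.557

The sides agree, so this pair does not disprove the claim.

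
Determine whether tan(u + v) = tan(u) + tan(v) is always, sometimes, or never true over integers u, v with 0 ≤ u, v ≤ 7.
It holds at (u, v) = (3, 0) (both sides equal tan(3) ≈ -0.1425), but fails at (u, v) = (2, 3) (LHS = tan(5) ≈ -3.381, RHS = tan(2) + tan(3) ≈ -2.328).

Answer: Sometimes true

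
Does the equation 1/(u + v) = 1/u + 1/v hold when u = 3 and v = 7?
Substituting u = 3, v = 7:

LHS = 1/(3 + 7) = 1/10
RHS = 1/3 + 1/7 = 10/21

LHS ≠ RHS, so the equation does not hold at this point.

Answer: Fails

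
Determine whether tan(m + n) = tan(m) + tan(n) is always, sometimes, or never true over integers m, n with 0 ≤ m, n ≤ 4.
It holds at (m, n) = (1, 0) (both sides equal tan(1) ≈ 1.557), but fails at (m, n) = (1, 1) (LHS = tan(2) ≈ -2.185, RHS = 2·tan(1) ≈ 3.115).

Answer: Sometimes true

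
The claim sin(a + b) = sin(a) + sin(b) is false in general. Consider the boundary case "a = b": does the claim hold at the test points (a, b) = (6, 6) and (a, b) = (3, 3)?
At (6, 6): LHS = sin(12) ≈ -0.5366 ≠ RHS = 2·sin(6) ≈ -0.5588
At (3, 3): LHS = sin(6) ≈ -0.2794 ≠ RHS = 2·sin(3) ≈ 0.2822

Answer: No, fails at both test points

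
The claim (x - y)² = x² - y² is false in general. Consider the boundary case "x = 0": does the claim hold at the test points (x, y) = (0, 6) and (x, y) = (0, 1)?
No, fails at both test points

At (0, 6): LHS = 36 ≠ RHS = -36
At (0, 1): LHS = 1 ≠ RHS = -1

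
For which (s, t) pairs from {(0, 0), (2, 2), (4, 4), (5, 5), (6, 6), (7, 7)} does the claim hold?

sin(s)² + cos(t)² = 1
All pairs

Testing each pair:
(0, 0): LHS = 1, RHS = 1 → holds
(2, 2): LHS = cos(2)² + sin(2)² = 1, RHS = 1 → holds
(4, 4): LHS = cos(4)² + sin(4)² = 1, RHS = 1 → holds
(5, 5): LHS = cos(5)² + sin(5)² = 1, RHS = 1 → holds
(6, 6): LHS = sin(6)² + cos(6)² = 1, RHS = 1 → holds
(7, 7): LHS = sin(7)² + cos(7)² = 1, RHS = 1 → holds

Every pair satisfies the claim.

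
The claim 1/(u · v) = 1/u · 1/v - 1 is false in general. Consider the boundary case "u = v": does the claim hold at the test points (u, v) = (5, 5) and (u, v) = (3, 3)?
No, fails at both test points

At (5, 5): LHS = 1/25 ≠ RHS = -24/25
At (3, 3): LHS = 1/9 ≠ RHS = -8/9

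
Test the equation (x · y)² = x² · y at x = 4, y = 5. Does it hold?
Fails

Substituting x = 4, y = 5:

LHS = (4 · 5)² = 400
RHS = 4² · 5 = 80

LHS ≠ RHS, so the equation does not hold at this point.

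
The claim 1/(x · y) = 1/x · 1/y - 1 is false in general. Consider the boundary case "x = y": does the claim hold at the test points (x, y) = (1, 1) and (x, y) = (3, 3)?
At (1, 1): LHS = 1 ≠ RHS = 0
At (3, 3): LHS = 1/9 ≠ RHS = -8/9

Answer: No, fails at both test points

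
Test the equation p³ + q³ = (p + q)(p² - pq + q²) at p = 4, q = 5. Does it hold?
Substituting p = 4, q = 5:

LHS = 4³ + 5³ = 189
RHS = (4 + 5)(4² - 4·5 + 5²) = 189

LHS = RHS, so the equation holds at this point.

Answer: Holds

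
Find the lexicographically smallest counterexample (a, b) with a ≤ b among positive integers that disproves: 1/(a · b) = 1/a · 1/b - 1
(a, b) = (1, 1)

Substituting (1, 1) into the claim:
LHS = 1/(1 · 1) = 1
RHS = 1/1 · 1/1 - 1 = 0

Since LHS ≠ RHS, this pair disproves the claim, and no lexicographically smaller pair (a ≤ b, positive integers) does.

For instance (2, 5) is also a counterexample (LHS = 1/10, RHS = -9/10), but it's lexicographically larger.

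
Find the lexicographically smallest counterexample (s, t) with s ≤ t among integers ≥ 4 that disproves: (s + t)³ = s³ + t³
Substituting (4, 4) into the claim:
LHS = (4 + 4)³ = 512
RHS = 4³ + 4³ = 128

Since LHS ≠ RHS, this pair disproves the claim, and no lexicographically smaller pair (s ≤ t, integers ≥ 4) does.

For instance (6, 10) is also a counterexample (LHS = 4096, RHS = 1216), but it's lexicographically larger.

Answer: (s, t) = (4, 4)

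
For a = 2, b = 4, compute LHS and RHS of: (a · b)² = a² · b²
LHS = (2 · 4)² = 64
RHS = 2² · 4² = 64

LHS = RHS: the two sides agree.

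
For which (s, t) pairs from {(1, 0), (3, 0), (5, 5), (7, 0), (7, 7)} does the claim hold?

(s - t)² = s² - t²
All pairs

Testing each pair:
(1, 0): LHS = 1, RHS = 1 → holds
(3, 0): LHS = 9, RHS = 9 → holds
(5, 5): LHS = 0, RHS = 0 → holds
(7, 0): LHS = 49, RHS = 49 → holds
(7, 7): LHS = 0, RHS = 0 → holds

Every pair satisfies the claim.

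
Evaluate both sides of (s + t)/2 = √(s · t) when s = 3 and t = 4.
LHS = (3 + 4)/2 = 7/2
RHS = √(3 · 4) = 2·√(3) ≈ 3.464

LHS ≠ RHS (they differ by about 0.0359), so the equation does not hold here.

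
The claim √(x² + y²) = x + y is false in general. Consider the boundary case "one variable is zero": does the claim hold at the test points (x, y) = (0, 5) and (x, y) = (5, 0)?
At (0, 5): LHS = 5, RHS = 5 → equal
At (5, 0): LHS = 5, RHS = 5 → equal

So the claim does hold at both of these boundary points, even though it is not an identity.

Answer: Yes, holds at both test points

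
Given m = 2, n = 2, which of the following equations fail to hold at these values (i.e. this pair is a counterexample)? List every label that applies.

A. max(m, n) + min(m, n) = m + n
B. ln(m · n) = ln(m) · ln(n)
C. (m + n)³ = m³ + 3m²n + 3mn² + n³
Evaluating each claim at the given values:
A. LHS = 4, RHS = 4 → holds here (LHS = RHS)
B. LHS = ln(4) ≈ 1.386, RHS = ln(2)² ≈ 0.4805 → fails here (LHS ≠ RHS)
C. LHS = 64, RHS = 64 → holds here (LHS = RHS)

Answer: B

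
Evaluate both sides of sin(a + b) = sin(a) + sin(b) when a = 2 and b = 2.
LHS = sin(2 + 2) = sin(4) ≈ -0.7568
RHS = sin(2) + sin(2) = 2·sin(2) ≈ 1.819

LHS ≠ RHS (they differ by about 2.575), so the equation does not hold here.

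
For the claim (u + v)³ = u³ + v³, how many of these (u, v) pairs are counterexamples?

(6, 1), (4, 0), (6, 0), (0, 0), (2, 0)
1

Testing each pair:
(6, 1): LHS = 343, RHS = 217 → counterexample
(4, 0): LHS = 64, RHS = 64 → satisfies claim
(6, 0): LHS = 216, RHS = 216 → satisfies claim
(0, 0): LHS = 0, RHS = 0 → satisfies claim
(2, 0): LHS = 8, RHS = 8 → satisfies claim

That makes 1 counterexample.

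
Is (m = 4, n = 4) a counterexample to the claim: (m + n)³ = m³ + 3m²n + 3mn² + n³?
No

Substituting m = 4, n = 4:
LHS = (4 + 4)³ = 512
RHS = 4³ + 3·4²·4 + 3·4·4² + 4³ = 512

The sides agree, so this pair does not disprove the claim.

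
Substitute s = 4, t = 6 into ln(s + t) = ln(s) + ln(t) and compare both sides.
LHS = ln(4 + 6) = ln(10) ≈ 2.303
RHS = ln(4) + ln(6) ≈ 3.178

LHS ≠ RHS (they differ by about 0.8755), so the equation does not hold here.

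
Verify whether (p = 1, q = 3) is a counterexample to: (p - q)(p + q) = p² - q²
No

Substituting p = 1, q = 3:
LHS = (1 - 3)(1 + 3) = -8
RHS = 1² - 3² = -8

The sides agree, so this pair does not disprove the claim.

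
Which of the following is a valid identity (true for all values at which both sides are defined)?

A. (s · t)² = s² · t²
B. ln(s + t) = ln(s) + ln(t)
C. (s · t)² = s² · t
A: holds — e.g. at (5, 8), both sides equal 1600.
B: fails at (1, 3) — LHS = ln(4) ≈ 1.386, RHS = ln(3) ≈ 1.099.
C: fails at (2, 5) — LHS = 100, RHS = 20.

Answer: A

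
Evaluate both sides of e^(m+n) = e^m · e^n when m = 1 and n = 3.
LHS = e^(1+3) = e^4 ≈ 54.6
RHS = e^1 · e^3 = e^4 ≈ 54.6

LHS = RHS: the two sides agree.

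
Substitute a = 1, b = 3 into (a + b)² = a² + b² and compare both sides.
LHS = (1 + 3)² = 16
RHS = 1² + 3² = 10

LHS ≠ RHS, so the equation does not hold here.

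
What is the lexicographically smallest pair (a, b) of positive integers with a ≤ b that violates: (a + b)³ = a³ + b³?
(a, b) = (1, 1)

Substituting (1, 1) into the claim:
LHS = (1 + 1)³ = 8
RHS = 1³ + 1³ = 2

Since LHS ≠ RHS, this pair disproves the claim, and no lexicographically smaller pair (a ≤ b, positive integers) does.

For instance (4, 6) is also a counterexample (LHS = 1000, RHS = 280), but it's lexicographically larger.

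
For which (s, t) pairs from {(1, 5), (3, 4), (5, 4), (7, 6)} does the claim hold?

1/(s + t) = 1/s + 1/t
Testing each pair:
(1, 5): LHS = 1/6, RHS = 6/5 → fails
(3, 4): LHS = 1/7, RHS = 7/12 → fails
(5, 4): LHS = 1/9, RHS = 9/20 → fails
(7, 6): LHS = 1/13, RHS = 13/42 → fails

No pair satisfies the claim.

Answer: None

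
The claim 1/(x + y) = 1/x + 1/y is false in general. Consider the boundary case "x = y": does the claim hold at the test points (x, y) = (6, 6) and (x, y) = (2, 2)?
At (6, 6): LHS = 1/12 ≠ RHS = 1/3
At (2, 2): LHS = 1/4 ≠ RHS = 1

Answer: No, fails at both test points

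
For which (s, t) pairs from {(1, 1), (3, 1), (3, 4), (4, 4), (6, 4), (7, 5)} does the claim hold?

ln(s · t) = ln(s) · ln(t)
(1, 1)

Testing each pair:
(1, 1): LHS = 0, RHS = 0 → holds
(3, 1): LHS = ln(3) ≈ 1.099, RHS = 0 → fails
(3, 4): LHS = ln(12) ≈ 2.485, RHS = ln(3)·ln(4) ≈ 1.523 → fails
(4, 4): LHS = ln(16) ≈ 2.773, RHS = ln(4)² ≈ 1.922 → fails
(6, 4): LHS = ln(24) ≈ 3.178, RHS = ln(4)·ln(6) ≈ 2.484 → fails
(7, 5): LHS = ln(35) ≈ 3.555, RHS = ln(5)·ln(7) ≈ 3.132 → fails

1 of 6 pairs satisfies the claim.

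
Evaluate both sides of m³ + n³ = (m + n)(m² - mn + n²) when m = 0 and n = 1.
LHS = 0³ + 1³ = 1
RHS = (0 + 1)(0² - 0·1 + 1²) = 1

LHS = RHS: the two sides agree.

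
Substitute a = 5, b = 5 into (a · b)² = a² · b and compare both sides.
LHS = (5 · 5)² = 625
RHS = 5² · 5 = 125

LHS ≠ RHS, so the equation does not hold here.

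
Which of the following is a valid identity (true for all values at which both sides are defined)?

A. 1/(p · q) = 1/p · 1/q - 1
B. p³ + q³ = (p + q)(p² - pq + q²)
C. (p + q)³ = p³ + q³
B

A: fails at (1, 1) — LHS = 1, RHS = 0.
B: holds — e.g. at (1, 1), both sides equal 2.
C: fails at (3, 3) — LHS = 216, RHS = 54.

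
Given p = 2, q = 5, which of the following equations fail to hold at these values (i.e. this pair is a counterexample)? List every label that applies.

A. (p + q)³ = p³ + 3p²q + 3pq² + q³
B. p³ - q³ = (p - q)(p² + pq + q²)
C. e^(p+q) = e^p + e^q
Evaluating each claim at the given values:
A. LHS = 343, RHS = 343 → holds here (LHS = RHS)
B. LHS = -117, RHS = -117 → holds here (LHS = RHS)
C. LHS = e^7 ≈ 1097, RHS = e^2 + e^5 ≈ 155.8 → fails here (LHS ≠ RHS)

Answer: C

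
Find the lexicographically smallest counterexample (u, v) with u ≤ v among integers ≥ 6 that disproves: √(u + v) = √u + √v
(u, v) = (6, 6)

Substituting (6, 6) into the claim:
LHS = √(6 + 6) = 2·√(3) ≈ 3.464
RHS = √6 + √6 = 2·√(6) ≈ 4.899

Since LHS ≠ RHS, this pair disproves the claim, and no lexicographically smaller pair (u ≤ v, integers ≥ 6) does.

For instance (9, 10) is also a counterexample (LHS = √(19) ≈ 4.359, RHS = 3 + √(10) ≈ 6.162), but it's lexicographically larger.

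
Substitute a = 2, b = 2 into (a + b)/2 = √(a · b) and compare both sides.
LHS = (2 + 2)/2 = 2
RHS = √(2 · 2) = 2

LHS = RHS: the two sides agree.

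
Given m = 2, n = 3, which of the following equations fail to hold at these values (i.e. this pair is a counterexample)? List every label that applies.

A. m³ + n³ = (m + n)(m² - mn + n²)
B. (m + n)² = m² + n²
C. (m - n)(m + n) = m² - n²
B

Evaluating each claim at the given values:
A. LHS = 35, RHS = 35 → holds here (LHS = RHS)
B. LHS = 25, RHS = 13 → fails here (LHS ≠ RHS)
C. LHS = -5, RHS = -5 → holds here (LHS = RHS)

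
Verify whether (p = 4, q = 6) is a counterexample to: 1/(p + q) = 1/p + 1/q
Substituting p = 4, q = 6:
LHS = 1/(4 + 6) = 1/10
RHS = 1/4 + 1/6 = 5/12

Since LHS ≠ RHS, this pair disproves the claim.

Answer: Yes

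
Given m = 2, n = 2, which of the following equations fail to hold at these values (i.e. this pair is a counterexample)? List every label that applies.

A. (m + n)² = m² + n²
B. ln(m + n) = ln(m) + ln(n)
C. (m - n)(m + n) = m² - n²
Evaluating each claim at the given values:
A. LHS = 16, RHS = 8 → fails here (LHS ≠ RHS)
B. LHS = ln(4) ≈ 1.386, RHS = 2·ln(2) ≈ 1.386 → holds here (LHS = RHS)
C. LHS = 0, RHS = 0 → holds here (LHS = RHS)

Answer: A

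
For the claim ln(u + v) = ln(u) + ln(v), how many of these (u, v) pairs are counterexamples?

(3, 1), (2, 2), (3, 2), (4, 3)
Testing each pair:
(3, 1): LHS = ln(4) ≈ 1.386, RHS = ln(3) ≈ 1.099 → counterexample
(2, 2): LHS = ln(4) ≈ 1.386, RHS = 2·ln(2) ≈ 1.386 → satisfies claim
(3, 2): LHS = ln(5) ≈ 1.609, RHS = ln(2) + ln(3) ≈ 1.792 → counterexample
(4, 3): LHS = ln(7) ≈ 1.946, RHS = ln(3) + ln(4) ≈ 2.485 → counterexample

That makes 3 counterexamples.

Answer: 3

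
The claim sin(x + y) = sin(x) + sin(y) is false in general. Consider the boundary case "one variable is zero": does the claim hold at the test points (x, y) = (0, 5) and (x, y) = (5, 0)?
At (0, 5): LHS = sin(5) ≈ -0.9589, RHS = sin(5) ≈ -0.9589 → equal
At (5, 0): LHS = sin(5) ≈ -0.9589, RHS = sin(5) ≈ -0.9589 → equal

So the claim does hold at both of these boundary points, even though it is not an identity.

Answer: Yes, holds at both test points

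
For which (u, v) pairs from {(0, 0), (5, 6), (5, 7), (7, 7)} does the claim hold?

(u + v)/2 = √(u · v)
Testing each pair:
(0, 0): LHS = 0, RHS = 0 → holds
(5, 6): LHS = 11/2, RHS = √(30) ≈ 5.477 → fails
(5, 7): LHS = 6, RHS = √(35) ≈ 5.916 → fails
(7, 7): LHS = 7, RHS = 7 → holds

2 of 4 pairs satisfy the claim.

Answer: (0, 0), (7, 7)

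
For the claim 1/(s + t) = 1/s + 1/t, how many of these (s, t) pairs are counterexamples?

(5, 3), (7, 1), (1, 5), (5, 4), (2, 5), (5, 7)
6

Testing each pair:
(5, 3): LHS = 1/8, RHS = 8/15 → counterexample
(7, 1): LHS = 1/8, RHS = 8/7 → counterexample
(1, 5): LHS = 1/6, RHS = 6/5 → counterexample
(5, 4): LHS = 1/9, RHS = 9/20 → counterexample
(2, 5): LHS = 1/7, RHS = 7/10 → counterexample
(5, 7): LHS = 1/12, RHS = 12/35 → counterexample

That makes 6 counterexamples.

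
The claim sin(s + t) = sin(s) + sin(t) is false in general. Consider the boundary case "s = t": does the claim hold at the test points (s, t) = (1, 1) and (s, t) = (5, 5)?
At (1, 1): LHS = sin(2) ≈ 0.9093 ≠ RHS = 2·sin(1) ≈ 1.683
At (5, 5): LHS = sin(10) ≈ -0.544 ≠ RHS = 2·sin(5) ≈ -1.918

Answer: No, fails at both test points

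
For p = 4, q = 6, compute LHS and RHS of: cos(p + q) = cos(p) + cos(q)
LHS = cos(4 + 6) = cos(10) ≈ -0.8391
RHS = cos(4) + cos(6) ≈ 0.3065

LHS ≠ RHS (they differ by about 1.146), so the equation does not hold here.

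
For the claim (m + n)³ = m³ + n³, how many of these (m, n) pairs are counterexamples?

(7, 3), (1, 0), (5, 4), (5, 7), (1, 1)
4

Testing each pair:
(7, 3): LHS = 1000, RHS = 370 → counterexample
(1, 0): LHS = 1, RHS = 1 → satisfies claim
(5, 4): LHS = 729, RHS = 189 → counterexample
(5, 7): LHS = 1728, RHS = 468 → counterexample
(1, 1): LHS = 8, RHS = 2 → counterexample

That makes 4 counterexamples.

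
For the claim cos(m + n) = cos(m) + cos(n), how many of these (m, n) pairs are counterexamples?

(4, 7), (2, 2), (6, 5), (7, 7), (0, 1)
5

Testing each pair:
(4, 7): LHS = cos(11) ≈ 0.004426, RHS = cos(4) + cos(7) ≈ 0.1003 → counterexample
(2, 2): LHS = cos(4) ≈ -0.6536, RHS = 2·cos(2) ≈ -0.8323 → counterexample
(6, 5): LHS = cos(11) ≈ 0.004426, RHS = cos(5) + cos(6) ≈ 1.244 → counterexample
(7, 7): LHS = cos(14) ≈ 0.1367, RHS = 2·cos(7) ≈ 1.508 → counterexample
(0, 1): LHS = cos(1) ≈ 0.5403, RHS = cos(1) + 1 ≈ 1.54 → counterexample

That makes 5 counterexamples.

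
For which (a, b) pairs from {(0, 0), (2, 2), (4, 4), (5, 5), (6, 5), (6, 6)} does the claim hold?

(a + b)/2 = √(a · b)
(0, 0), (2, 2), (4, 4), (5, 5), (6, 6)

Testing each pair:
(0, 0): LHS = 0, RHS = 0 → holds
(2, 2): LHS = 2, RHS = 2 → holds
(4, 4): LHS = 4, RHS = 4 → holds
(5, 5): LHS = 5, RHS = 5 → holds
(6, 5): LHS = 11/2, RHS = √(30) ≈ 5.477 → fails
(6, 6): LHS = 6, RHS = 6 → holds

5 of 6 pairs satisfy the claim.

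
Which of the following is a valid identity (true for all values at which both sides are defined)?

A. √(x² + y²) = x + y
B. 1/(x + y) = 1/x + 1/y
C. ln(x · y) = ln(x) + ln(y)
C

A: fails at (4, 4) — LHS = 4·√(2) ≈ 5.657, RHS = 8.
B: fails at (1, 3) — LHS = 1/4, RHS = 4/3.
C: holds — e.g. at (3, 7), both sides equal ln(21) ≈ 3.045.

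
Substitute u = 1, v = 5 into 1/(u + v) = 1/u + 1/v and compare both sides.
LHS = 1/(1 + 5) = 1/6
RHS = 1/1 + 1/5 = 6/5

LHS ≠ RHS, so the equation does not hold here.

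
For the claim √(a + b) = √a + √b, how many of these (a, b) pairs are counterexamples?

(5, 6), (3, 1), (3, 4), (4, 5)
4

Testing each pair:
(5, 6): LHS = √(11) ≈ 3.317, RHS = √(5) + √(6) ≈ 4.686 → counterexample
(3, 1): LHS = 2, RHS = 1 + √(3) ≈ 2.732 → counterexample
(3, 4): LHS = √(7) ≈ 2.646, RHS = √(3) + 2 ≈ 3.732 → counterexample
(4, 5): LHS = 3, RHS = 2 + √(5) ≈ 4.236 → counterexample

That makes 4 counterexamples.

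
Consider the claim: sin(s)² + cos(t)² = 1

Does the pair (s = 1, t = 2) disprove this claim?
Yes

Substituting s = 1, t = 2:
LHS = sin(1)² + cos(2)² ≈ 0.8813
RHS = 1

Since LHS ≠ RHS, this pair disproves the claim.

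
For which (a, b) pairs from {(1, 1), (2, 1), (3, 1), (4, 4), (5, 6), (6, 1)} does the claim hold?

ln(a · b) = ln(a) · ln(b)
(1, 1)

Testing each pair:
(1, 1): LHS = 0, RHS = 0 → holds
(2, 1): LHS = ln(2) ≈ 0.6931, RHS = 0 → fails
(3, 1): LHS = ln(3) ≈ 1.099, RHS = 0 → fails
(4, 4): LHS = ln(16) ≈ 2.773, RHS = ln(4)² ≈ 1.922 → fails
(5, 6): LHS = ln(30) ≈ 3.401, RHS = ln(5)·ln(6) ≈ 2.884 → fails
(6, 1): LHS = ln(6) ≈ 1.792, RHS = 0 → fails

1 of 6 pairs satisfies the claim.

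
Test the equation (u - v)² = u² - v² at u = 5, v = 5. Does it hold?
Holds

Substituting u = 5, v = 5:

LHS = (5 - 5)² = 0
RHS = 5² - 5² = 0

LHS = RHS, so the equation holds at this point.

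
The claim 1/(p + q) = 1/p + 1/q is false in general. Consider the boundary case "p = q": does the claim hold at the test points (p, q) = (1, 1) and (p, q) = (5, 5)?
At (1, 1): LHS = 1/2 ≠ RHS = 2
At (5, 5): LHS = 1/10 ≠ RHS = 2/5

Answer: No, fails at both test points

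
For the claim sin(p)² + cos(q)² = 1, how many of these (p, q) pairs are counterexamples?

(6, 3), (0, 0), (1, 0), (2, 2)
Testing each pair:
(6, 3): LHS = sin(6)² + cos(3)² ≈ 1.058, RHS = 1 → counterexample
(0, 0): LHS = 1, RHS = 1 → satisfies claim
(1, 0): LHS = sin(1)² + 1 ≈ 1.708, RHS = 1 → counterexample
(2, 2): LHS = cos(2)² + sin(2)² = 1, RHS = 1 → satisfies claim

That makes 2 counterexamples.

Answer: 2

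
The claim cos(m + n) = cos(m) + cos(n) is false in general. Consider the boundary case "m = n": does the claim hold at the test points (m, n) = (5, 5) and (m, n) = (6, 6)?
No, fails at both test points

At (5, 5): LHS = cos(10) ≈ -0.8391 ≠ RHS = 2·cos(5) ≈ 0.5673
At (6, 6): LHS = cos(12) ≈ 0.8439 ≠ RHS = 2·cos(6) ≈ 1.92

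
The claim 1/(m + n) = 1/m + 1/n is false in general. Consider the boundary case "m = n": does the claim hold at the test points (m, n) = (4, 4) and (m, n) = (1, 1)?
No, fails at both test points

At (4, 4): LHS = 1/8 ≠ RHS = 1/2
At (1, 1): LHS = 1/2 ≠ RHS = 2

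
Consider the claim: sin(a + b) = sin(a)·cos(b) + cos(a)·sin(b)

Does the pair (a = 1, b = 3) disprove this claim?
Substituting a = 1, b = 3:
LHS = sin(1 + 3) = sin(4) ≈ -0.7568
RHS = sin(1)·cos(3) + cos(1)·sin(3) = sin(1)·cos(3) + sin(3)·cos(1) ≈ -0.7568

The sides agree, so this pair does not disprove the claim.

Answer: No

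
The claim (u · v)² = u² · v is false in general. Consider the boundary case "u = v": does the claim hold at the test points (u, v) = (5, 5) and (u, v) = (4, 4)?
No, fails at both test points

At (5, 5): LHS = 625 ≠ RHS = 125
At (4, 4): LHS = 256 ≠ RHS = 64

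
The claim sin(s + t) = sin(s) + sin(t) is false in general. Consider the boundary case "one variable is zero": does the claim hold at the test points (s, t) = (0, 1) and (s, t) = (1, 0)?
Yes, holds at both test points

At (0, 1): LHS = sin(1) ≈ 0.8415, RHS = sin(1) ≈ 0.8415 → equal
At (1, 0): LHS = sin(1) ≈ 0.8415, RHS = sin(1) ≈ 0.8415 → equal

So the claim does hold at both of these boundary points, even though it is not an identity.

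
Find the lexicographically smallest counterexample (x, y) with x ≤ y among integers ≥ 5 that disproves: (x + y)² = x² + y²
Substituting (5, 5) into the claim:
LHS = (5 + 5)² = 100
RHS = 5² + 5² = 50

Since LHS ≠ RHS, this pair disproves the claim, and no lexicographically smaller pair (x ≤ y, integers ≥ 5) does.

For instance (8, 11) is also a counterexample (LHS = 361, RHS = 185), but it's lexicographically larger.

Answer: (x, y) = (5, 5)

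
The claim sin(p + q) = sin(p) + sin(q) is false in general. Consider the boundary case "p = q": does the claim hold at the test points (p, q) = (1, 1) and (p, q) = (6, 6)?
No, fails at both test points

At (1, 1): LHS = sin(2) ≈ 0.9093 ≠ RHS = 2·sin(1) ≈ 1.683
At (6, 6): LHS = sin(12) ≈ -0.5366 ≠ RHS = 2·sin(6) ≈ -0.5588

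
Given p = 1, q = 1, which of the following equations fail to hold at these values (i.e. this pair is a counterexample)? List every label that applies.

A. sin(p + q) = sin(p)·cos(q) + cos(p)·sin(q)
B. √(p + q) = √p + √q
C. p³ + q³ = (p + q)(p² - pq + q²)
Evaluating each claim at the given values:
A. LHS = sin(2) ≈ 0.9093, RHS = 2·sin(1)·cos(1) ≈ 0.9093 → holds here (LHS = RHS)
B. LHS = √(2) ≈ 1.414, RHS = 2 → fails here (LHS ≠ RHS)
C. LHS = 2, RHS = 2 → holds here (LHS = RHS)

Answer: B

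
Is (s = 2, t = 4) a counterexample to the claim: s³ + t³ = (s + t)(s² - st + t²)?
No

Substituting s = 2, t = 4:
LHS = 2³ + 4³ = 72
RHS = (2 + 4)(2² - 2·4 + 4²) = 72

The sides agree, so this pair does not disprove the claim.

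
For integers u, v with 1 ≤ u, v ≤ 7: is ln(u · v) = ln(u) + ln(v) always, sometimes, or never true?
Always true

The identity holds for every pair in the range. For instance at (u, v) = (1, 1): both sides equal 0.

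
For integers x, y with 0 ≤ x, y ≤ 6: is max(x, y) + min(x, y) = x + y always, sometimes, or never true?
Always true

The identity holds for every pair in the range. For instance at (x, y) = (0, 5): both sides equal 5.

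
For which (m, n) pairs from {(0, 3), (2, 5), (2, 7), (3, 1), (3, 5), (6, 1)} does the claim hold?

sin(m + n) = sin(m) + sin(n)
Testing each pair:
(0, 3): LHS = sin(3) ≈ 0.1411, RHS = sin(3) ≈ 0.1411 → holds
(2, 5): LHS = sin(7) ≈ 0.657, RHS = sin(5) + sin(2) ≈ -0.04963 → fails
(2, 7): LHS = sin(9) ≈ 0.4121, RHS = sin(7) + sin(2) ≈ 1.566 → fails
(3, 1): LHS = sin(4) ≈ -0.7568, RHS = sin(3) + sin(1) ≈ 0.9826 → fails
(3, 5): LHS = sin(8) ≈ 0.9894, RHS = sin(5) + sin(3) ≈ -0.8178 → fails
(6, 1): LHS = sin(7) ≈ 0.657, RHS = sin(6) + sin(1) ≈ 0.5621 → fails

1 of 6 pairs satisfies the claim.

Answer: (0, 3)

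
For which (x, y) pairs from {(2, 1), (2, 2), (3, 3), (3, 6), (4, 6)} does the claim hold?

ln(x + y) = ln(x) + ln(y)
(2, 2)

Testing each pair:
(2, 1): LHS = ln(3) ≈ 1.099, RHS = ln(2) ≈ 0.6931 → fails
(2, 2): LHS = ln(4) ≈ 1.386, RHS = 2·ln(2) ≈ 1.386 → holds
(3, 3): LHS = ln(6) ≈ 1.792, RHS = 2·ln(3) ≈ 2.197 → fails
(3, 6): LHS = ln(9) ≈ 2.197, RHS = ln(3) + ln(6) ≈ 2.89 → fails
(4, 6): LHS = ln(10) ≈ 2.303, RHS = ln(4) + ln(6) ≈ 3.178 → fails

1 of 5 pairs satisfies the claim.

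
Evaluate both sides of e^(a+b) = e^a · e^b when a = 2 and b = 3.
LHS = e^(2+3) = e^5 ≈ 148.4
RHS = e^2 · e^3 = e^5 ≈ 148.4

LHS = RHS: the two sides agree.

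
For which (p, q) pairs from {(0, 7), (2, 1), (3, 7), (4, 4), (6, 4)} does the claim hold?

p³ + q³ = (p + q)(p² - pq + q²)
Testing each pair:
(0, 7): LHS = 343, RHS = 343 → holds
(2, 1): LHS = 9, RHS = 9 → holds
(3, 7): LHS = 370, RHS = 370 → holds
(4, 4): LHS = 128, RHS = 128 → holds
(6, 4): LHS = 280, RHS = 280 → holds

Every pair satisfies the claim.

Answer: All pairs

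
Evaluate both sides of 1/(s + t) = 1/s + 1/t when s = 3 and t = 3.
LHS = 1/(3 + 3) = 1/6
RHS = 1/3 + 1/3 = 2/3

LHS ≠ RHS, so the equation does not hold here.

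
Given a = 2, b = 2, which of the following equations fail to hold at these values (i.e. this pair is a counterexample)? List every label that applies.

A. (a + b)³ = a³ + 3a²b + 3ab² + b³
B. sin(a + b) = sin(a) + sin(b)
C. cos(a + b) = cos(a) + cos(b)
B, C

Evaluating each claim at the given values:
A. LHS = 64, RHS = 64 → holds here (LHS = RHS)
B. LHS = sin(4) ≈ -0.7568, RHS = 2·sin(2) ≈ 1.819 → fails here (LHS ≠ RHS)
C. LHS = cos(4) ≈ -0.6536, RHS = 2·cos(2) ≈ -0.8323 → fails here (LHS ≠ RHS)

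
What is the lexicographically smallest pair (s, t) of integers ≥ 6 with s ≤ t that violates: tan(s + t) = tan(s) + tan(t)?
Substituting (6, 6) into the claim:
LHS = tan(6 + 6) = tan(12) ≈ -0.6359
RHS = tan(6) + tan(6) = 2·tan(6) ≈ -0.582

Since LHS ≠ RHS, this pair disproves the claim, and no lexicographically smaller pair (s ≤ t, integers ≥ 6) does.

For instance (7, 7) is also a counterexample (LHS = tan(14) ≈ 7.245, RHS = 2·tan(7) ≈ 1.743), but it's lexicographically larger.

Answer: (s, t) = (6, 6)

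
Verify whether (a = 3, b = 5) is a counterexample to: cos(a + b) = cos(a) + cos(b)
Yes

Substituting a = 3, b = 5:
LHS = cos(3 + 5) = cos(8) ≈ -0.1455
RHS = cos(3) + cos(5) ≈ -0.7063

Since LHS ≠ RHS, this pair disproves the claim.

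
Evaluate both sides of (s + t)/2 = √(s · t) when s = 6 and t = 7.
LHS = (6 + 7)/2 = 13/2
RHS = √(6 · 7) = √(42) ≈ 6.481

LHS ≠ RHS (they differ by about 0.01926), so the equation does not hold here.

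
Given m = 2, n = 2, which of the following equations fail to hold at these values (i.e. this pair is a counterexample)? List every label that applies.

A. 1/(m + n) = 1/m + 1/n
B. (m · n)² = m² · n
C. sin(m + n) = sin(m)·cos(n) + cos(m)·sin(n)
A, B

Evaluating each claim at the given values:
A. LHS = 1/4, RHS = 1 → fails here (LHS ≠ RHS)
B. LHS = 16, RHS = 8 → fails here (LHS ≠ RHS)
C. LHS = sin(4) ≈ -0.7568, RHS = 2·sin(2)·cos(2) ≈ -0.7568 → holds here (LHS = RHS)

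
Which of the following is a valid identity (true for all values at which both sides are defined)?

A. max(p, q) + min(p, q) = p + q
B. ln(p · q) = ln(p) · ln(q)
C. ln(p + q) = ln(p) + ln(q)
A: holds — e.g. at (2, 2), both sides equal 4.
B: fails at (5, 8) — LHS = ln(40) ≈ 3.689, RHS = ln(5)·ln(8) ≈ 3.347.
C: fails at (1, 3) — LHS = ln(4) ≈ 1.386, RHS = ln(3) ≈ 1.099.

Answer: A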